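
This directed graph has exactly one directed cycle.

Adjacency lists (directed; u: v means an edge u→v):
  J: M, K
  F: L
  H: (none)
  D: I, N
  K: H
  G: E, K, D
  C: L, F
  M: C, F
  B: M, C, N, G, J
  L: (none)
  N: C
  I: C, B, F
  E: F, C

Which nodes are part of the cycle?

B, D, G, I

DFS with gray/black marking from B:
B gray
  M gray
    C gray
      L gray
      L black
      F gray
        F→L: L black — skip
      F black
    C black
    M→F: F black — skip
  M black
  B→C: C black — skip
  N gray
    N→C: C black — skip
  N black
  G gray
    E gray
      E→F: F black — skip
      E→C: C black — skip
    E black
    K gray
      H gray
      H black
    K black
    D gray
      I gray
        I→C: C black — skip
        I→B: B is gray → back edge
Back edge closes the cycle B → G → D → I → B; its vertices are {B, D, G, I}.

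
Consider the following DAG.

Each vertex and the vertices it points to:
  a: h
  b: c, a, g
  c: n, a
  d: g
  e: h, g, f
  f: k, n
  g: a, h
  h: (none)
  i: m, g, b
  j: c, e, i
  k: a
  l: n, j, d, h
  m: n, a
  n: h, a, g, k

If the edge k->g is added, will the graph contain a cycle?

No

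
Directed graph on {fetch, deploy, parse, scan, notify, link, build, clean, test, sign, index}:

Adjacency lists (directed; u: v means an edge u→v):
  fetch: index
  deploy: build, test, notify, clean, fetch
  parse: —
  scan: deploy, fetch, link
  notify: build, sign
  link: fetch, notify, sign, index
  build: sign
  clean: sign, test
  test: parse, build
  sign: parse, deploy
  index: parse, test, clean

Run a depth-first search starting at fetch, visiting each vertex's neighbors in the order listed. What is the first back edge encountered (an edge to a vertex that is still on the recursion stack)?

deploy->build

DFS from fetch (visiting each vertex's neighbors in the order listed); mark gray on enter, black on exit:
fetch gray
  index gray
    parse gray
    parse black
    test gray
      test→parse: parse black — skip
      build gray
        sign gray
          sign→parse: parse black — skip
          deploy gray
            deploy→build: build is gray → back edge
First back edge: deploy → build.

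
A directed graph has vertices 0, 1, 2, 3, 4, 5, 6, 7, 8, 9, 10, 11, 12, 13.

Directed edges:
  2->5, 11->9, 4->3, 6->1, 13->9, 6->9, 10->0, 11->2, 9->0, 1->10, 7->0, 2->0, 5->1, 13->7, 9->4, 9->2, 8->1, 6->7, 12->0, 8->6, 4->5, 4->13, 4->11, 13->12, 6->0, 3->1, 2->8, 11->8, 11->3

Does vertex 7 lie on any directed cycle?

No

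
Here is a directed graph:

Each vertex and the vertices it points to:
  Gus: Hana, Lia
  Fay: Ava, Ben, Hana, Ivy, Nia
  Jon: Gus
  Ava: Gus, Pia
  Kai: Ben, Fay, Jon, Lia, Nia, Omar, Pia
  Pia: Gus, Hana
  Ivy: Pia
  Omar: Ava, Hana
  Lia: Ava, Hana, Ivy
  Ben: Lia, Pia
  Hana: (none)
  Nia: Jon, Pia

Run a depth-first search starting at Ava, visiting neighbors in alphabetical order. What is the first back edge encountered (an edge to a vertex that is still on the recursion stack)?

DFS from Ava (visiting neighbors in alphabetical order); mark gray on enter, black on exit:
Ava gray
  Gus gray
    Hana gray
    Hana black
    Lia gray
      Lia→Ava: Ava is gray → back edge
First back edge: Lia → Ava.

Lia->Ava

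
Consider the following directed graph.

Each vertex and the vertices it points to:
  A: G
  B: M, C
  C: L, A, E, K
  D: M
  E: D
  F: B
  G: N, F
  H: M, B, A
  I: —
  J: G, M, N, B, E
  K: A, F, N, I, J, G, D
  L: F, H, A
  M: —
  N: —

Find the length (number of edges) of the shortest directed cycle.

For each vertex v, BFS finds the shortest path from v back to v.
The shortest such closed walk is C → K → F → B → C, length 4.

4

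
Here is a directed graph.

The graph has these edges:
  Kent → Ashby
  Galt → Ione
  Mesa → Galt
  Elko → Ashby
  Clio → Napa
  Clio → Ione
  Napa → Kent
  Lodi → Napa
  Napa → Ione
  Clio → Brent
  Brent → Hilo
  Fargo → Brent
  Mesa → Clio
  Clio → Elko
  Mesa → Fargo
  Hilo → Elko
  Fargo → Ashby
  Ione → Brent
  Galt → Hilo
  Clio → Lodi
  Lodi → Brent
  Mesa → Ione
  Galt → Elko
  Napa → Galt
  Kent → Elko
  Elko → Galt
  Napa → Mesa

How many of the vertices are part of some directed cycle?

A vertex is on a directed cycle iff it belongs to a strongly connected component of size ≥ 2 (or has a self-loop).
The vertices on cycles are {Clio, Elko, Galt, Hilo, Ione, Lodi, Mesa, Napa, Brent} — 9 in total.

9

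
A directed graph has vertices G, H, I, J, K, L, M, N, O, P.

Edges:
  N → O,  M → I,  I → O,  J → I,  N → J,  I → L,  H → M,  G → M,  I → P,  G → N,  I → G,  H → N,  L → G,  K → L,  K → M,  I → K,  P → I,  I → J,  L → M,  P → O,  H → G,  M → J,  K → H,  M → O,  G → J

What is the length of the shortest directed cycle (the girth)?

2

For each vertex v, BFS finds the shortest path from v back to v.
The shortest such closed walk is I → P → I, length 2.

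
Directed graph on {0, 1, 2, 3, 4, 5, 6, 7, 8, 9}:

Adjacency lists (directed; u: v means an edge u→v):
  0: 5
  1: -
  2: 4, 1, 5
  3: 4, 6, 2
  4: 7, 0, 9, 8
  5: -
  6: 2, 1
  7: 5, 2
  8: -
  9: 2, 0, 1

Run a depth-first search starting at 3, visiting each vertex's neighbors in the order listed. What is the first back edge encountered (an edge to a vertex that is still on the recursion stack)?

2->4

DFS from 3 (visiting each vertex's neighbors in the order listed); mark gray on enter, black on exit:
3 gray
  4 gray
    7 gray
      5 gray
      5 black
      2 gray
        2→4: 4 is gray → back edge
First back edge: 2 → 4.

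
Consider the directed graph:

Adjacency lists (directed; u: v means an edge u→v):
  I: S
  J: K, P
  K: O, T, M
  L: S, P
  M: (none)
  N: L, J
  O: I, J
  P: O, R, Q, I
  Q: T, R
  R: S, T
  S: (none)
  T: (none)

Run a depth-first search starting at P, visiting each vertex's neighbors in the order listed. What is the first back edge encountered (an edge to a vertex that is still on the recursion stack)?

DFS from P (visiting each vertex's neighbors in the order listed); mark gray on enter, black on exit:
P gray
  O gray
    I gray
      S gray
      S black
    I black
    J gray
      K gray
        K→O: O is gray → back edge
First back edge: K → O.

K→O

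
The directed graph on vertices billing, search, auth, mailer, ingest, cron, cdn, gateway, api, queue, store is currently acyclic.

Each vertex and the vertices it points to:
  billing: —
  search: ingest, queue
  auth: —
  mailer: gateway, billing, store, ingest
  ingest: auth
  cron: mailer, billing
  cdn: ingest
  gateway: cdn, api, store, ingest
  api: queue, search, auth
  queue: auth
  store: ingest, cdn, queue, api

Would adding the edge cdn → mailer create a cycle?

Adding cdn→mailer creates a cycle iff mailer can already reach cdn.
Path from mailer: mailer → gateway → cdn.
So mailer → … → cdn → mailer is a cycle.

Yes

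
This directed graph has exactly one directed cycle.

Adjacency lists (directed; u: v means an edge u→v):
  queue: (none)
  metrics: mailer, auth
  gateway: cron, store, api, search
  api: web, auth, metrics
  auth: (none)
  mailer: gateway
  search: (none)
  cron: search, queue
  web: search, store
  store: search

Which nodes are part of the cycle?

DFS with gray/black marking from gateway:
gateway gray
  cron gray
    search gray
    search black
    queue gray
    queue black
  cron black
  store gray
    store→search: search black — skip
  store black
  api gray
    web gray
      web→search: search black — skip
      web→store: store black — skip
    web black
    auth gray
    auth black
    metrics gray
      mailer gray
        mailer→gateway: gateway is gray → back edge
Back edge closes the cycle gateway → api → metrics → mailer → gateway; its vertices are {api, mailer, gateway, metrics}.

api, mailer, gateway, metrics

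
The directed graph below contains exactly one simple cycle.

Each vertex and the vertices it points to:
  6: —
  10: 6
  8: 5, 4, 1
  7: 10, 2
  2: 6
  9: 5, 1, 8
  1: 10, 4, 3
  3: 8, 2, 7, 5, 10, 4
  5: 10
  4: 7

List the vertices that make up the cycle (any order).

DFS with gray/black marking from 1:
1 gray
  10 gray
    6 gray
    6 black
  10 black
  4 gray
    7 gray
      7→10: 10 black — skip
      2 gray
        2→6: 6 black — skip
      2 black
    7 black
  4 black
  3 gray
    8 gray
      5 gray
        5→10: 10 black — skip
      5 black
      8→4: 4 black — skip
      8→1: 1 is gray → back edge
Back edge closes the cycle 1 → 3 → 8 → 1; its vertices are {1, 3, 8}.

1, 3, 8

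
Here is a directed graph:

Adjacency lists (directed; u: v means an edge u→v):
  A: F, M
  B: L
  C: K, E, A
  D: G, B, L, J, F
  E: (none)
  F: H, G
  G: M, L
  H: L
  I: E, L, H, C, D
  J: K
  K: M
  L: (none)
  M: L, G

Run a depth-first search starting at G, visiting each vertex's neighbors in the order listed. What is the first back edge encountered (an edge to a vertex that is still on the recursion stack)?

DFS from G (visiting each vertex's neighbors in the order listed); mark gray on enter, black on exit:
G gray
  M gray
    L gray
    L black
    M→G: G is gray → back edge
First back edge: M → G.

M→G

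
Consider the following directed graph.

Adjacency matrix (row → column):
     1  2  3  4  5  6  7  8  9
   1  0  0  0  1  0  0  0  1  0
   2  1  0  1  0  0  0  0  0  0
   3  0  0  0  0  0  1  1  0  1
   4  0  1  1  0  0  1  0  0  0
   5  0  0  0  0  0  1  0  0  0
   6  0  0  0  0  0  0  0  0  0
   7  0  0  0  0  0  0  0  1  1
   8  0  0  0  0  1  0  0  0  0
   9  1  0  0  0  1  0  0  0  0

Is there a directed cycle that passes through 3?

Yes

3 is on a cycle iff 3 can reach itself via ≥1 edge.
3 → 9 → 1 → 4 → 3 — yes.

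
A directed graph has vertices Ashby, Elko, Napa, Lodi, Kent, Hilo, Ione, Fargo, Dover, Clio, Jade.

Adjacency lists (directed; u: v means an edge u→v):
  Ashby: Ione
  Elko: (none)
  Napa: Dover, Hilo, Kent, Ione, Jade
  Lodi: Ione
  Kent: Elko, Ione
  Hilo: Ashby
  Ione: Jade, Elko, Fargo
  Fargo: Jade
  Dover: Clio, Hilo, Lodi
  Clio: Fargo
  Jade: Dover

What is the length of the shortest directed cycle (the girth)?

4

For each vertex v, BFS finds the shortest path from v back to v.
The shortest such closed walk is Dover → Clio → Fargo → Jade → Dover, length 4.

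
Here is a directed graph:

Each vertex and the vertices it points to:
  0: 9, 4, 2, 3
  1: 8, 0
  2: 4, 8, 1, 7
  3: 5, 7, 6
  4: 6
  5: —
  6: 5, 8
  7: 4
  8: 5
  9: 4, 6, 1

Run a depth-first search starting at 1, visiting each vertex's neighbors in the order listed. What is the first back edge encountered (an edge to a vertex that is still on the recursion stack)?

DFS from 1 (visiting each vertex's neighbors in the order listed); mark gray on enter, black on exit:
1 gray
  8 gray
    5 gray
    5 black
  8 black
  0 gray
    9 gray
      4 gray
        6 gray
          6→5: 5 black — skip
          6→8: 8 black — skip
        6 black
      4 black
      9→6: 6 black — skip
      9→1: 1 is gray → back edge
First back edge: 9 → 1.

9→1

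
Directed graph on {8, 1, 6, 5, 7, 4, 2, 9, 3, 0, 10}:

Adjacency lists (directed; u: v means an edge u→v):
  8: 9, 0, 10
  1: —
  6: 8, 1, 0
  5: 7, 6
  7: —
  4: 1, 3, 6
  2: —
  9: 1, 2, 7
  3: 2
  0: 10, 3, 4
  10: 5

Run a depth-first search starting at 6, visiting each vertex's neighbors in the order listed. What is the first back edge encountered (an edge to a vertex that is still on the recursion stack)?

DFS from 6 (visiting each vertex's neighbors in the order listed); mark gray on enter, black on exit:
6 gray
  8 gray
    9 gray
      1 gray
      1 black
      2 gray
      2 black
      7 gray
      7 black
    9 black
    0 gray
      10 gray
        5 gray
          5→7: 7 black — skip
          5→6: 6 is gray → back edge
First back edge: 5 → 6.

5→6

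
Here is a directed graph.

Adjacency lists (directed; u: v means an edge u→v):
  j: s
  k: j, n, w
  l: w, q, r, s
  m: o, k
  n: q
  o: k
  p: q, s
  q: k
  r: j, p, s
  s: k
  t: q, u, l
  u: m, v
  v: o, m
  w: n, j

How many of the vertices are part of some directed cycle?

6

A vertex is on a directed cycle iff it belongs to a strongly connected component of size ≥ 2 (or has a self-loop).
The vertices on cycles are {j, k, n, q, s, w} — 6 in total.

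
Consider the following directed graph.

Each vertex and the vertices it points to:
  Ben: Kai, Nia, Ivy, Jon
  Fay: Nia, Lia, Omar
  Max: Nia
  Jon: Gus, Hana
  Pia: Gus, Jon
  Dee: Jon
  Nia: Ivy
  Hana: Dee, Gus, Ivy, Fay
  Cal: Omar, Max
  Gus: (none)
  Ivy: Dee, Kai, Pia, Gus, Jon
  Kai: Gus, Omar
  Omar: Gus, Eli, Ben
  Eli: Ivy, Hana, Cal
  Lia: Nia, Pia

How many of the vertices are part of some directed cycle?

14

A vertex is on a directed cycle iff it belongs to a strongly connected component of size ≥ 2 (or has a self-loop).
The vertices on cycles are {Ben, Cal, Dee, Eli, Fay, Ivy, Jon, Kai, Lia, Max, Nia, Pia, Hana, Omar} — 14 in total.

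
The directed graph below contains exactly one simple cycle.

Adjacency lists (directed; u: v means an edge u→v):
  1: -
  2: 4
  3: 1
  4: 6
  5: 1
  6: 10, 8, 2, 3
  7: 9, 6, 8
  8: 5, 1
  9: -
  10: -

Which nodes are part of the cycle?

2, 4, 6

DFS with gray/black marking from 6:
6 gray
  10 gray
  10 black
  8 gray
    5 gray
      1 gray
      1 black
    5 black
    8→1: 1 black — skip
  8 black
  2 gray
    4 gray
      4→6: 6 is gray → back edge
Back edge closes the cycle 6 → 2 → 4 → 6; its vertices are {2, 4, 6}.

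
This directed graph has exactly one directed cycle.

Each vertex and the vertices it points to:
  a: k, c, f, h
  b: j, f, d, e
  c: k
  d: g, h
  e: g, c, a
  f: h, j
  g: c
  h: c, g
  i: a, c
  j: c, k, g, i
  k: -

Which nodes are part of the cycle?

a, f, i, j

DFS with gray/black marking from j:
j gray
  c gray
    k gray
    k black
  c black
  j→k: k black — skip
  g gray
    g→c: c black — skip
  g black
  i gray
    a gray
      a→k: k black — skip
      a→c: c black — skip
      f gray
        h gray
          h→c: c black — skip
          h→g: g black — skip
        h black
        f→j: j is gray → back edge
Back edge closes the cycle j → i → a → f → j; its vertices are {a, f, i, j}.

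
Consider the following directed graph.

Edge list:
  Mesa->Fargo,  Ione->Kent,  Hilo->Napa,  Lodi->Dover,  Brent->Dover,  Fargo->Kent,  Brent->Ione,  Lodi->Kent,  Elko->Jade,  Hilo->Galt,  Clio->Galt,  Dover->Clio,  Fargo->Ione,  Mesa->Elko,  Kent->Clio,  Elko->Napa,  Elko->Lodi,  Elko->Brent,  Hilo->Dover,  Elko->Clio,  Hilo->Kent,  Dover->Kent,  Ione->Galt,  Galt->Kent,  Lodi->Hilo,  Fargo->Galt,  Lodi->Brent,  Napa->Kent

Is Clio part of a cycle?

Clio is on a cycle iff Clio can reach itself via ≥1 edge.
Clio → Galt → Kent → Clio — yes.

Yes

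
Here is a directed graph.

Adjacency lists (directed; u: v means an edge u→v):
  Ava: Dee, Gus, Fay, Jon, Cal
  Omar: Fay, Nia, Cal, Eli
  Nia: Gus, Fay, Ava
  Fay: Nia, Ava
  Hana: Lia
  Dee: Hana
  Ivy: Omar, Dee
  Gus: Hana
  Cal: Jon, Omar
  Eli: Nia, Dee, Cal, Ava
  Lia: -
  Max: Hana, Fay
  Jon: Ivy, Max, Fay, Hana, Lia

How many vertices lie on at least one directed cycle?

A vertex is on a directed cycle iff it belongs to a strongly connected component of size ≥ 2 (or has a self-loop).
The vertices on cycles are {Ava, Cal, Eli, Fay, Ivy, Jon, Max, Nia, Omar} — 9 in total.

9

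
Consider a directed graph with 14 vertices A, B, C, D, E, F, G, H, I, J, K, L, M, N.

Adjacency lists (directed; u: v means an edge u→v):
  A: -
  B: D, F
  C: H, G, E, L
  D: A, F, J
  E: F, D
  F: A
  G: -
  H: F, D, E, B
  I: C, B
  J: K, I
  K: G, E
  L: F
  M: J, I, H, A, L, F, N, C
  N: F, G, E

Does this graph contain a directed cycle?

Yes

DFS with white/gray/black marking, starting from H:
H gray
  F gray
    A gray
    A black
  F black
  D gray
    D→A: A black — skip
    D→F: F black — skip
    J gray
      K gray
        G gray
        G black
        E gray
          E→F: F black — skip
          E→D: D is gray → back edge
Back edge found, so a cycle exists: D → J → K → E → D.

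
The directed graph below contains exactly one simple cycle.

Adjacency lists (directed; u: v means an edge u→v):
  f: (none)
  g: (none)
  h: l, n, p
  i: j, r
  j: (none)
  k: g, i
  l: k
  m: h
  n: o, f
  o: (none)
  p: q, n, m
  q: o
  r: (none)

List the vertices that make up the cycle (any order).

DFS with gray/black marking from h:
h gray
  l gray
    k gray
      g gray
      g black
      i gray
        j gray
        j black
        r gray
        r black
      i black
    k black
  l black
  n gray
    o gray
    o black
    f gray
    f black
  n black
  p gray
    q gray
      q→o: o black — skip
    q black
    p→n: n black — skip
    m gray
      m→h: h is gray → back edge
Back edge closes the cycle h → p → m → h; its vertices are {h, m, p}.

h, m, p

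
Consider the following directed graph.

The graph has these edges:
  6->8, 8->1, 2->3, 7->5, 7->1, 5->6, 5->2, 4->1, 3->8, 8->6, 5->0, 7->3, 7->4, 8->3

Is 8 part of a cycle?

Yes

8 is on a cycle iff 8 can reach itself via ≥1 edge.
8 → 6 → 8 — yes.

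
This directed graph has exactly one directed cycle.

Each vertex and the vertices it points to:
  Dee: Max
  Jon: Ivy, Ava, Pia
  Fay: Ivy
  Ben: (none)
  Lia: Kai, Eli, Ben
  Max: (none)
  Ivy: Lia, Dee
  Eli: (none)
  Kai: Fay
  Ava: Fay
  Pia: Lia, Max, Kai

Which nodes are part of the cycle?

DFS with gray/black marking from Ivy:
Ivy gray
  Lia gray
    Kai gray
      Fay gray
        Fay→Ivy: Ivy is gray → back edge
Back edge closes the cycle Ivy → Lia → Kai → Fay → Ivy; its vertices are {Fay, Ivy, Kai, Lia}.

Fay, Ivy, Kai, Lia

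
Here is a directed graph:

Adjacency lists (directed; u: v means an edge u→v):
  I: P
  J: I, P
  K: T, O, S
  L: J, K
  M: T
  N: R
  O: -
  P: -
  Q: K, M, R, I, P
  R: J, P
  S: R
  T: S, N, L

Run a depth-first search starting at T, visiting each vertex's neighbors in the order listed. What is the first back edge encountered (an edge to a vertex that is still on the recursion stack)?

K→T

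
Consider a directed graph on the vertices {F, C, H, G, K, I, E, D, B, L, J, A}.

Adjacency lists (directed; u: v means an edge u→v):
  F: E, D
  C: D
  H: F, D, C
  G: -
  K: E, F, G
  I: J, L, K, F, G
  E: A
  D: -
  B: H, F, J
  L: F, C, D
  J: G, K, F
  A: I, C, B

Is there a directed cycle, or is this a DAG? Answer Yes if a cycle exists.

DFS with white/gray/black marking, starting from L:
L gray
  F gray
    E gray
      A gray
        I gray
          J gray
            G gray
            G black
            K gray
              K→E: E is gray → back edge
Back edge found, so a cycle exists: E → A → I → J → K → E.

Yes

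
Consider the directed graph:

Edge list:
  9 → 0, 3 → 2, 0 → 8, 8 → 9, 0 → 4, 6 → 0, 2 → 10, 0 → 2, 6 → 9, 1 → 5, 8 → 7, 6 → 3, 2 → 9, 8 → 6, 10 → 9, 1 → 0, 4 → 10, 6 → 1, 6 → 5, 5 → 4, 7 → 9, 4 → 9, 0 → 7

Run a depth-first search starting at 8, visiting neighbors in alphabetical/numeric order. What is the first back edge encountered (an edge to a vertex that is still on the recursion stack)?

DFS from 8 (visiting neighbors in alphabetical/numeric order); mark gray on enter, black on exit:
8 gray
  6 gray
    0 gray
      2 gray
        9 gray
          9→0: 0 is gray → back edge
First back edge: 9 → 0.

9->0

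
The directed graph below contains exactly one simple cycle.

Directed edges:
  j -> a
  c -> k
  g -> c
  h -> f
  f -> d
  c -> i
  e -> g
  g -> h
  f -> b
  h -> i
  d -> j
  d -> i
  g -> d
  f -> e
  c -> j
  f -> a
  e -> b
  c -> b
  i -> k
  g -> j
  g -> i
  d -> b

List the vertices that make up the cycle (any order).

e, f, g, h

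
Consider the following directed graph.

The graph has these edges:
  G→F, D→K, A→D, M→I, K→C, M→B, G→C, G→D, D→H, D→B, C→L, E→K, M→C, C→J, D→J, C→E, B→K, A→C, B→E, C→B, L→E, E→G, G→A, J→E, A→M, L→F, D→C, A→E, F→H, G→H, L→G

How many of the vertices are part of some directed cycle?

10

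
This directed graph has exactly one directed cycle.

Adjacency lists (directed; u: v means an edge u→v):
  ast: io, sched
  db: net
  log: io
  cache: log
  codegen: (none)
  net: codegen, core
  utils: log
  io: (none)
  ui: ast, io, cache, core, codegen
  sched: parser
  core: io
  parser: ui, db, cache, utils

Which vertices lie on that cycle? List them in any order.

DFS with gray/black marking from parser:
parser gray
  ui gray
    ast gray
      io gray
      io black
      sched gray
        sched→parser: parser is gray → back edge
Back edge closes the cycle parser → ui → ast → sched → parser; its vertices are {ui, ast, sched, parser}.

ui, ast, sched, parser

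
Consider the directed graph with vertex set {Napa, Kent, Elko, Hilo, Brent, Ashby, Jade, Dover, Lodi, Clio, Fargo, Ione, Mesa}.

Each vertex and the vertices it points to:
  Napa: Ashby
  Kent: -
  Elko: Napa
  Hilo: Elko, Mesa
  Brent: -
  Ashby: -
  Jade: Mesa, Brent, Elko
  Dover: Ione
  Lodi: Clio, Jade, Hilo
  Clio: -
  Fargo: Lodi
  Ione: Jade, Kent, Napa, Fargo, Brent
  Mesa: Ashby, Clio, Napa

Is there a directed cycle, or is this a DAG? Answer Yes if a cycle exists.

No

DFS with white/gray/black marking, starting from Fargo:
Fargo gray
  Lodi gray
    Clio gray
    Clio black
    Jade gray
      Mesa gray
        Ashby gray
        Ashby black
        Mesa→Clio: Clio black — skip
        Napa gray
          Napa→Ashby: Ashby black — skip
        Napa black
      Mesa black
      Brent gray
      Brent black
      Elko gray
        Elko→Napa: Napa black — skip
      Elko black
    Jade black
    Hilo gray
      Hilo→Elko: Elko black — skip
      Hilo→Mesa: Mesa black — skip
    Hilo black
  Lodi black
Fargo black
Kent gray
Kent black
Dover gray
  Ione gray
    Ione→Jade: Jade black — skip
    Ione→Kent: Kent black — skip
    Ione→Napa: Napa black — skip
    Ione→Fargo: Fargo black — skip
    Ione→Brent: Brent black — skip
  Ione black
Dover black
Every edge goes to a white or black vertex — no back edge, so the graph is acyclic.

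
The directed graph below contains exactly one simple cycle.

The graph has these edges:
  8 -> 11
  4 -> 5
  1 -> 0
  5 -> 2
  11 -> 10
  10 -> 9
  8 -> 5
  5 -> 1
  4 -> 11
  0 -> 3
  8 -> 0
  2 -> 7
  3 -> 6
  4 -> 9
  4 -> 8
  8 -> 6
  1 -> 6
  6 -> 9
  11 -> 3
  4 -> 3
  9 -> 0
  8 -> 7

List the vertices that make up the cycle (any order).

0, 3, 6, 9

DFS with gray/black marking from 3:
3 gray
  6 gray
    9 gray
      0 gray
        0→3: 3 is gray → back edge
Back edge closes the cycle 3 → 6 → 9 → 0 → 3; its vertices are {0, 3, 6, 9}.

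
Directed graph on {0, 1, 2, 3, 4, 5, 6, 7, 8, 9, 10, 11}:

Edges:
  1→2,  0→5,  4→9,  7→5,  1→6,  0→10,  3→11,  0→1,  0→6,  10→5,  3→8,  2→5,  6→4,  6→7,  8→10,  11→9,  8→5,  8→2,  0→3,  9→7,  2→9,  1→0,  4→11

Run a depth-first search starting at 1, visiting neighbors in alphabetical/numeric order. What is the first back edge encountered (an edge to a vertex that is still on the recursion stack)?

0→1

DFS from 1 (visiting neighbors in alphabetical/numeric order); mark gray on enter, black on exit:
1 gray
  0 gray
    0→1: 1 is gray → back edge
First back edge: 0 → 1.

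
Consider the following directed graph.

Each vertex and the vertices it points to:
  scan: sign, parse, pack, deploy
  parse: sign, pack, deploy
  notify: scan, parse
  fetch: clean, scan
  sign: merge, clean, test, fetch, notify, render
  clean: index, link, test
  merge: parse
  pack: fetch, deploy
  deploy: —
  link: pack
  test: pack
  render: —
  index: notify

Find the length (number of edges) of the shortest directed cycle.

3

For each vertex v, BFS finds the shortest path from v back to v.
The shortest such closed walk is sign → fetch → scan → sign, length 3.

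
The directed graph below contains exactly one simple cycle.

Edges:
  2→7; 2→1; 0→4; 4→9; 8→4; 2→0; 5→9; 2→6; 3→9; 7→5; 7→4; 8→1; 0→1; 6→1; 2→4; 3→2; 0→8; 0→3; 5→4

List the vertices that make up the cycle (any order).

DFS with gray/black marking from 2:
2 gray
  4 gray
    9 gray
    9 black
  4 black
  6 gray
    1 gray
    1 black
  6 black
  7 gray
    7→4: 4 black — skip
    5 gray
      5→4: 4 black — skip
      5→9: 9 black — skip
    5 black
  7 black
  0 gray
    3 gray
      3→2: 2 is gray → back edge
Back edge closes the cycle 2 → 0 → 3 → 2; its vertices are {0, 2, 3}.

0, 2, 3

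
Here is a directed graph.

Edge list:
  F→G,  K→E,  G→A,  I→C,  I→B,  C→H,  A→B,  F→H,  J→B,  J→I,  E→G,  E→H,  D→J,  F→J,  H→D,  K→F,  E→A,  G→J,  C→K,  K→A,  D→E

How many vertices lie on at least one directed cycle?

9

A vertex is on a directed cycle iff it belongs to a strongly connected component of size ≥ 2 (or has a self-loop).
The vertices on cycles are {C, D, E, F, G, H, I, J, K} — 9 in total.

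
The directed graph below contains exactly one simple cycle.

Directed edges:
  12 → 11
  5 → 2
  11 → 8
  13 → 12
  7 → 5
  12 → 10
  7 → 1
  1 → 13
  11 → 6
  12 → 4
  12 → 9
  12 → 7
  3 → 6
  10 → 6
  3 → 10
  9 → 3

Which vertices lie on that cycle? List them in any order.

1, 7, 12, 13

DFS with gray/black marking from 12:
12 gray
  9 gray
    3 gray
      10 gray
        6 gray
        6 black
      10 black
      3→6: 6 black — skip
    3 black
  9 black
  7 gray
    1 gray
      13 gray
        13→12: 12 is gray → back edge
Back edge closes the cycle 12 → 7 → 1 → 13 → 12; its vertices are {1, 7, 12, 13}.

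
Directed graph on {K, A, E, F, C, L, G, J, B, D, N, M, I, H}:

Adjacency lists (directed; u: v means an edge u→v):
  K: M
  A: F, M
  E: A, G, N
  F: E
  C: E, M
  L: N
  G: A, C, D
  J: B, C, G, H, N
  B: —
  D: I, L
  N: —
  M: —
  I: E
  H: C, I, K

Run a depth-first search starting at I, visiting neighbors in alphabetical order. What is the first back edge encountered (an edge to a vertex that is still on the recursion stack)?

F→E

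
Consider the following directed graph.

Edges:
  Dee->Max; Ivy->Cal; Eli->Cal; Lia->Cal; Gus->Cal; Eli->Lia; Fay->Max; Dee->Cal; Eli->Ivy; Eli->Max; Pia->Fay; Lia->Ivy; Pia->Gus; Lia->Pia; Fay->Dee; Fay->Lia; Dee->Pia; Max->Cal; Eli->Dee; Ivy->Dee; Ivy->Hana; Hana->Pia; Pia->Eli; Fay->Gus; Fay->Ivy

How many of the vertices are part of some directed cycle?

A vertex is on a directed cycle iff it belongs to a strongly connected component of size ≥ 2 (or has a self-loop).
The vertices on cycles are {Dee, Eli, Fay, Ivy, Lia, Pia, Hana} — 7 in total.

7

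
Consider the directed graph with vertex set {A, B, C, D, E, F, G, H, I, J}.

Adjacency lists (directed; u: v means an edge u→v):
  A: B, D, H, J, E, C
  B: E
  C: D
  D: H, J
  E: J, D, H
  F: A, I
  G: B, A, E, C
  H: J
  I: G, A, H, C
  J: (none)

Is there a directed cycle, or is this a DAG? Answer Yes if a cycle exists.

No

DFS with white/gray/black marking, starting from B:
B gray
  E gray
    J gray
    J black
    D gray
      H gray
        H→J: J black — skip
      H black
      D→J: J black — skip
    D black
    E→H: H black — skip
  E black
B black
A gray
  A→B: B black — skip
  A→D: D black — skip
  A→H: H black — skip
  A→J: J black — skip
  A→E: E black — skip
  C gray
    C→D: D black — skip
  C black
A black
F gray
  F→A: A black — skip
  I gray
    G gray
      G→B: B black — skip
      G→A: A black — skip
      G→E: E black — skip
      G→C: C black — skip
    G black
    I→A: A black — skip
    I→H: H black — skip
    I→C: C black — skip
  I black
F black
Every edge goes to a white or black vertex — no back edge, so the graph is acyclic.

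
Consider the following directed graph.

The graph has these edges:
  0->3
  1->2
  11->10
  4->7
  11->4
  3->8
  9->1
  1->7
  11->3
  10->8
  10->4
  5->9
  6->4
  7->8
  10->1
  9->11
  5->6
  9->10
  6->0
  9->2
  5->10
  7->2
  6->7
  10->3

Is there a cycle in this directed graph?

DFS with white/gray/black marking, starting from 2:
2 gray
2 black
3 gray
  8 gray
  8 black
3 black
4 gray
  7 gray
    7→8: 8 black — skip
    7→2: 2 black — skip
  7 black
4 black
6 gray
  0 gray
    0→3: 3 black — skip
  0 black
  6→7: 7 black — skip
  6→4: 4 black — skip
6 black
10 gray
  1 gray
    1→2: 2 black — skip
    1→7: 7 black — skip
  1 black
  10→4: 4 black — skip
  10→8: 8 black — skip
  10→3: 3 black — skip
10 black
9 gray
  11 gray
    11→3: 3 black — skip
    11→4: 4 black — skip
    11→10: 10 black — skip
  11 black
  9→2: 2 black — skip
  9→1: 1 black — skip
  9→10: 10 black — skip
9 black
5 gray
  5→9: 9 black — skip
  5→6: 6 black — skip
  5→10: 10 black — skip
5 black
Every edge goes to a white or black vertex — no back edge, so the graph is acyclic.

No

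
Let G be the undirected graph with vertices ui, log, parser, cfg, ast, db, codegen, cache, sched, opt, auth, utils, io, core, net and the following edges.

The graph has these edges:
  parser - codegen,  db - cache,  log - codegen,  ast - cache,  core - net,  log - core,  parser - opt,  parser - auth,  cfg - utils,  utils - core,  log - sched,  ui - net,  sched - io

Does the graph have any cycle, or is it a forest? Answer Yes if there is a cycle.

No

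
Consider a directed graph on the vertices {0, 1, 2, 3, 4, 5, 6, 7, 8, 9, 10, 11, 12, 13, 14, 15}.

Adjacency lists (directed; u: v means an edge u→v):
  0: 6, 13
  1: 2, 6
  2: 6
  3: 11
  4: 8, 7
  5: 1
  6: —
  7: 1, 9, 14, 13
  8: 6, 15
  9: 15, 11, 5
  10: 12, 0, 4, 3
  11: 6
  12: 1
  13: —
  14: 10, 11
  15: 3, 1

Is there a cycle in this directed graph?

Yes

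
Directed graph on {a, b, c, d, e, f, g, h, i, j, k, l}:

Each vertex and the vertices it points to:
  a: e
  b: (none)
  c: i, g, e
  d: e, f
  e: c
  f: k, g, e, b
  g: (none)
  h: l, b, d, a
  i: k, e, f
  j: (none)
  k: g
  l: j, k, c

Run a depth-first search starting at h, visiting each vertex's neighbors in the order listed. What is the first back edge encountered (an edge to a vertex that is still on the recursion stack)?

DFS from h (visiting each vertex's neighbors in the order listed); mark gray on enter, black on exit:
h gray
  l gray
    j gray
    j black
    k gray
      g gray
      g black
    k black
    c gray
      i gray
        i→k: k black — skip
        e gray
          e→c: c is gray → back edge
First back edge: e → c.

e→c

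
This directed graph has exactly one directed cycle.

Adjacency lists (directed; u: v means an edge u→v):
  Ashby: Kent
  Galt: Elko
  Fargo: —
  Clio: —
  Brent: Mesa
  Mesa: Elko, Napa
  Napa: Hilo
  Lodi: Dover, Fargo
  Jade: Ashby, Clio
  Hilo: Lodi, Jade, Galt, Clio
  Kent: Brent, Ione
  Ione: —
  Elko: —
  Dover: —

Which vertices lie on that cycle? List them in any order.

Hilo, Jade, Kent, Mesa, Napa, Ashby, Brent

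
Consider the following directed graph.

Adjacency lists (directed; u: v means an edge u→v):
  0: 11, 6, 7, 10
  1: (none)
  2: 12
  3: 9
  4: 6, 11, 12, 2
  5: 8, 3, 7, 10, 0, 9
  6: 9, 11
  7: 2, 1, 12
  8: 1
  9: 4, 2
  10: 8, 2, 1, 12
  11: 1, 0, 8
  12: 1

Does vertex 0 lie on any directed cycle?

Yes

0 is on a cycle iff 0 can reach itself via ≥1 edge.
0 → 11 → 0 — yes.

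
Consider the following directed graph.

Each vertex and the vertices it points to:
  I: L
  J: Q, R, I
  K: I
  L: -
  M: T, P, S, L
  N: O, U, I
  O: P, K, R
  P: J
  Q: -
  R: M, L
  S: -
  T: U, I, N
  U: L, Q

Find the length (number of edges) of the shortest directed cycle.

4

For each vertex v, BFS finds the shortest path from v back to v.
The shortest such closed walk is M → P → J → R → M, length 4.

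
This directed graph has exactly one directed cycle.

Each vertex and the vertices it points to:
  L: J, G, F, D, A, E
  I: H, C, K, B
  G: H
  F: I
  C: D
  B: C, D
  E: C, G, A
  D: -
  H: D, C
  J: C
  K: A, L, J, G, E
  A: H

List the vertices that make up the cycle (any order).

F, I, K, L

DFS with gray/black marking from K:
K gray
  A gray
    H gray
      D gray
      D black
      C gray
        C→D: D black — skip
      C black
    H black
  A black
  L gray
    J gray
      J→C: C black — skip
    J black
    G gray
      G→H: H black — skip
    G black
    F gray
      I gray
        I→H: H black — skip
        I→C: C black — skip
        I→K: K is gray → back edge
Back edge closes the cycle K → L → F → I → K; its vertices are {F, I, K, L}.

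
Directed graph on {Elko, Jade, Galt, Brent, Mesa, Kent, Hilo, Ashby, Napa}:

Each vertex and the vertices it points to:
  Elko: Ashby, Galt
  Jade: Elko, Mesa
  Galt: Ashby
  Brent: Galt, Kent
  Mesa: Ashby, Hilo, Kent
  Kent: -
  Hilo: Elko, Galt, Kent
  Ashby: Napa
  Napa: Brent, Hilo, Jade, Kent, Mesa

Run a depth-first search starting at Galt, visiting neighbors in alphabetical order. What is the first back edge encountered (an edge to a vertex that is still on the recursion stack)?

Brent→Galt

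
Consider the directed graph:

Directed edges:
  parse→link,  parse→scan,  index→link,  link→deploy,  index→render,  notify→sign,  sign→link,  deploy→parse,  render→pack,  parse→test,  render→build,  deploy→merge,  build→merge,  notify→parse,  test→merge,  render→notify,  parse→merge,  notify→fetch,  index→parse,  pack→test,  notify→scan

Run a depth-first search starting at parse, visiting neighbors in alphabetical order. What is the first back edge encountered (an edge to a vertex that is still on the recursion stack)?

DFS from parse (visiting neighbors in alphabetical order); mark gray on enter, black on exit:
parse gray
  link gray
    deploy gray
      merge gray
      merge black
      deploy→parse: parse is gray → back edge
First back edge: deploy → parse.

deploy->parse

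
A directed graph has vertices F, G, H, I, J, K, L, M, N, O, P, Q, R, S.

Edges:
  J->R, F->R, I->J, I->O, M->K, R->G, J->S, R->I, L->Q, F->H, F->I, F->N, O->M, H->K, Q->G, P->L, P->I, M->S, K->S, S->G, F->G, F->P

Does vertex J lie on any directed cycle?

J is on a cycle iff J can reach itself via ≥1 edge.
J → R → I → J — yes.

Yes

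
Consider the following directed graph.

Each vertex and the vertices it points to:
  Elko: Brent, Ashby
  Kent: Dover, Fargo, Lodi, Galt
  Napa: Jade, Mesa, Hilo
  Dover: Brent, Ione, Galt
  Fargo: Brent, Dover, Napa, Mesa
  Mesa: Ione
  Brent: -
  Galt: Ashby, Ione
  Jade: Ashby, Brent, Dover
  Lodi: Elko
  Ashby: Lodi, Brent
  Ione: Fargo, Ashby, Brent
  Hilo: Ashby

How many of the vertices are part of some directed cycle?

A vertex is on a directed cycle iff it belongs to a strongly connected component of size ≥ 2 (or has a self-loop).
The vertices on cycles are {Elko, Galt, Ione, Jade, Lodi, Mesa, Napa, Ashby, Dover, Fargo} — 10 in total.

10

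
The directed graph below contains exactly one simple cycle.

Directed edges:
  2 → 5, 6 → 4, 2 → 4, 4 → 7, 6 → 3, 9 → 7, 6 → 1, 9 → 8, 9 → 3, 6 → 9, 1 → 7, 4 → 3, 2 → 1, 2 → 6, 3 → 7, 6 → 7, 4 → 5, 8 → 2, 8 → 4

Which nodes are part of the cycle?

DFS with gray/black marking from 8:
8 gray
  4 gray
    3 gray
      7 gray
      7 black
    3 black
    5 gray
    5 black
    4→7: 7 black — skip
  4 black
  2 gray
    6 gray
      6→4: 4 black — skip
      6→3: 3 black — skip
      9 gray
        9→7: 7 black — skip
        9→3: 3 black — skip
        9→8: 8 is gray → back edge
Back edge closes the cycle 8 → 2 → 6 → 9 → 8; its vertices are {2, 6, 8, 9}.

2, 6, 8, 9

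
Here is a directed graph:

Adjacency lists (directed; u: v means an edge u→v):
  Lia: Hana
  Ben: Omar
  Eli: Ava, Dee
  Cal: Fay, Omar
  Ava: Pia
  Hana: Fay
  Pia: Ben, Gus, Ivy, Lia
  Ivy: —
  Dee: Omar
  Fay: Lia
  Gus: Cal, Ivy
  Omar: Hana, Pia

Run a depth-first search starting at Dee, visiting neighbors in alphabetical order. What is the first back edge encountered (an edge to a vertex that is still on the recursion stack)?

DFS from Dee (visiting neighbors in alphabetical order); mark gray on enter, black on exit:
Dee gray
  Omar gray
    Hana gray
      Fay gray
        Lia gray
          Lia→Hana: Hana is gray → back edge
First back edge: Lia → Hana.

Lia->Hana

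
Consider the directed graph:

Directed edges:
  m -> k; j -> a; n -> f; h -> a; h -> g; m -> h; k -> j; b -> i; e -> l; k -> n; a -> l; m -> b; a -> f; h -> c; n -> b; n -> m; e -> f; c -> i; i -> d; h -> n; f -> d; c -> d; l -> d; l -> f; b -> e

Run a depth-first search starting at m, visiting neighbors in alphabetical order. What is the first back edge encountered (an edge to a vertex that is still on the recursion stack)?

DFS from m (visiting neighbors in alphabetical order); mark gray on enter, black on exit:
m gray
  b gray
    e gray
      f gray
        d gray
        d black
      f black
      l gray
        l→d: d black — skip
        l→f: f black — skip
      l black
    e black
    i gray
      i→d: d black — skip
    i black
  b black
  h gray
    a gray
      a→f: f black — skip
      a→l: l black — skip
    a black
    c gray
      c→d: d black — skip
      c→i: i black — skip
    c black
    g gray
    g black
    n gray
      n→b: b black — skip
      n→f: f black — skip
      n→m: m is gray → back edge
First back edge: n → m.

n->m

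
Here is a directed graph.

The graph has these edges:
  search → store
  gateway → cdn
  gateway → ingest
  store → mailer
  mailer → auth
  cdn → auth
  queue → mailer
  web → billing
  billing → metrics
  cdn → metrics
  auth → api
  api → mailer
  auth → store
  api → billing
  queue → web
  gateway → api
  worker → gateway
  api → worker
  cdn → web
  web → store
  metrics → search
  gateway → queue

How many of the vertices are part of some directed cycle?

12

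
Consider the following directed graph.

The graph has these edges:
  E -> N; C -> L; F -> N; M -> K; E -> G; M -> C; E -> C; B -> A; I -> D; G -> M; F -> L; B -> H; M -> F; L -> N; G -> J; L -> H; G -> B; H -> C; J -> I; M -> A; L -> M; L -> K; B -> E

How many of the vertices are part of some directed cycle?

8

A vertex is on a directed cycle iff it belongs to a strongly connected component of size ≥ 2 (or has a self-loop).
The vertices on cycles are {B, C, E, F, G, H, L, M} — 8 in total.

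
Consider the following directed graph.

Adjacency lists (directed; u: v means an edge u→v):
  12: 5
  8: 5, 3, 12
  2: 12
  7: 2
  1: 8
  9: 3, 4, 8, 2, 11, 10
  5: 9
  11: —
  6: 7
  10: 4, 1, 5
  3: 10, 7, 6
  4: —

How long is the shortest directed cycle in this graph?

3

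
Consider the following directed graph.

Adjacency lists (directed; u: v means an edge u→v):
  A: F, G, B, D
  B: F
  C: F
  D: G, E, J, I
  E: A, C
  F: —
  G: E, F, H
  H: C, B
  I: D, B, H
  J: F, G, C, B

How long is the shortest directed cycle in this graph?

For each vertex v, BFS finds the shortest path from v back to v.
The shortest such closed walk is D → I → D, length 2.

2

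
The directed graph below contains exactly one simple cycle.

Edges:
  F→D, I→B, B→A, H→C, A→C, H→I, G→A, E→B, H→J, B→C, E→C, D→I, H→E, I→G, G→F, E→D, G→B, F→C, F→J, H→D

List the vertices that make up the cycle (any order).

D, F, G, I

DFS with gray/black marking from I:
I gray
  B gray
    C gray
    C black
    A gray
      A→C: C black — skip
    A black
  B black
  G gray
    G→B: B black — skip
    F gray
      J gray
      J black
      F→C: C black — skip
      D gray
        D→I: I is gray → back edge
Back edge closes the cycle I → G → F → D → I; its vertices are {D, F, G, I}.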